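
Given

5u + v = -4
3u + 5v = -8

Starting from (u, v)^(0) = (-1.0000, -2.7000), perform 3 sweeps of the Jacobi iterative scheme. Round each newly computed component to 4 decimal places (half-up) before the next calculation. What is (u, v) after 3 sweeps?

(-0.5112, -1.2400)

Iteration 1:
  u = (-4 - (1)·-2.7000) / (5) = -0.2600
  v = (-8 - (3)·-1.0000) / (5) = -1.0000
Iteration 2:
  u = (-4 - (1)·-1.0000) / (5) = -0.6000
  v = (-8 - (3)·-0.2600) / (5) = -1.4440
Iteration 3:
  u = (-4 - (1)·-1.4440) / (5) = -0.5112
  v = (-8 - (3)·-0.6000) / (5) = -1.2400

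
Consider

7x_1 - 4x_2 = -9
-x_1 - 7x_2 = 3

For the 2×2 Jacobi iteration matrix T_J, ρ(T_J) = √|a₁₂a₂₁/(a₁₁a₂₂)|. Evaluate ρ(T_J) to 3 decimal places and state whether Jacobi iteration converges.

0.286

a₁₂a₂₁/(a₁₁a₂₂) = (-4)·(-1) / ((7)·(-7)) = -0.081633
ρ = √|-0.081633| = √0.081633 = 0.286
ρ < 1, so Jacobi converges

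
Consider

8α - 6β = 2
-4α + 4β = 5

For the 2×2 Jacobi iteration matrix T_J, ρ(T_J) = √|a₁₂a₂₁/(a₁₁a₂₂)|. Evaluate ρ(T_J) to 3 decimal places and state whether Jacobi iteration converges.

a₁₂a₂₁/(a₁₁a₂₂) = (-6)·(-4) / ((8)·(4)) = 0.750000
ρ = √|0.750000| = √0.750000 = 0.866
ρ < 1, so Jacobi converges

0.866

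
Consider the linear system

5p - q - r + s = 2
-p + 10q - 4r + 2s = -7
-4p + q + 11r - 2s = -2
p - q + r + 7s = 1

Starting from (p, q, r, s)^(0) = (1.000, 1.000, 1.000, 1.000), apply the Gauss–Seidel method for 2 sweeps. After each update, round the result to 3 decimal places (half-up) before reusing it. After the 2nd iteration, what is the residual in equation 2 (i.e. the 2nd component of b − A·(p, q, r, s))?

Iteration 1:
  p = (2 - (-1)·1.000 - (-1)·1.000 - (1)·1.000) / (5) = 0.600
  q = (-7 - (-1)·0.600 - (-4)·1.000 - (2)·1.000) / (10) = -0.440
  r = (-2 - (-4)·0.600 - (1)·-0.440 - (-2)·1.000) / (11) = 0.258
  s = (1 - (1)·0.600 - (-1)·-0.440 - (1)·0.258) / (7) = -0.043
Iteration 2:
  p = (2 - (-1)·-0.440 - (-1)·0.258 - (1)·-0.043) / (5) = 0.372
  q = (-7 - (-1)·0.372 - (-4)·0.258 - (2)·-0.043) / (10) = -0.551
  r = (-2 - (-4)·0.372 - (1)·-0.551 - (-2)·-0.043) / (11) = -0.004
  s = (1 - (1)·0.372 - (-1)·-0.551 - (1)·-0.004) / (7) = 0.012
Residual b − A·x = (-0.427, -1.158, 0.107, -0.003)

-1.158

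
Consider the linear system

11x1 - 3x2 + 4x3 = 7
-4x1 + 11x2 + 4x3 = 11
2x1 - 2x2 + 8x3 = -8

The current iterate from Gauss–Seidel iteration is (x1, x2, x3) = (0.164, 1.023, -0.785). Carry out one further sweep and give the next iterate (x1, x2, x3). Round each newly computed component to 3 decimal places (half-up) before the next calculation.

One sweep:
  x1 = (7 - (-3)·1.023 - (4)·-0.785) / (11) = 1.201
  x2 = (11 - (-4)·1.201 - (4)·-0.785) / (11) = 1.722
  x3 = (-8 - (2)·1.201 - (-2)·1.722) / (8) = -0.870

(1.201, 1.722, -0.870)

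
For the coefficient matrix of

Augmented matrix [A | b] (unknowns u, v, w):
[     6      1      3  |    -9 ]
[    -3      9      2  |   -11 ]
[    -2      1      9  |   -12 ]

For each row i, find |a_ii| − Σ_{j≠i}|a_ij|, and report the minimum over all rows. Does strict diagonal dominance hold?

row 1: |6| − (1+3) = 2
row 2: |9| − (3+2) = 4
row 3: |9| − (2+1) = 6
minimum over rows = 2 → strictly diagonally dominant (convergence guaranteed)

2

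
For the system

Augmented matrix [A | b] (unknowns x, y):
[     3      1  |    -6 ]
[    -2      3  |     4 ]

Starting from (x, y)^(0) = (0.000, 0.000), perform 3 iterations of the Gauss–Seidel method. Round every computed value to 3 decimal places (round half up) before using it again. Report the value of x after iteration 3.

-2.000

Iteration 1:
  x = (-6 - (1)·0.000) / (3) = -2.000
  y = (4 - (-2)·-2.000) / (3) = 0.000
Iteration 2:
  x = (-6 - (1)·0.000) / (3) = -2.000
  y = (4 - (-2)·-2.000) / (3) = 0.000
Iteration 3:
  x = (-6 - (1)·0.000) / (3) = -2.000
  y = (4 - (-2)·-2.000) / (3) = 0.000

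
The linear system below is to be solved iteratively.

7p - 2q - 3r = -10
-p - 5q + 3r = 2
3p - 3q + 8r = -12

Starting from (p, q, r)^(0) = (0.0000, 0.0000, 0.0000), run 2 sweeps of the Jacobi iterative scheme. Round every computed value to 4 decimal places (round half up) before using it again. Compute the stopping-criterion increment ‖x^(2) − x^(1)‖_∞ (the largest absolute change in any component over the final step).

0.7571

Iteration 1:
  p = (-10 - (-2)·0.0000 - (-3)·0.0000) / (7) = -1.4286
  q = (2 - (-1)·0.0000 - (3)·0.0000) / (-5) = -0.4000
  r = (-12 - (3)·0.0000 - (-3)·0.0000) / (8) = -1.5000
Iteration 2:
  p = (-10 - (-2)·-0.4000 - (-3)·-1.5000) / (7) = -2.1857
  q = (2 - (-1)·-1.4286 - (3)·-1.5000) / (-5) = -1.0143
  r = (-12 - (3)·-1.4286 - (-3)·-0.4000) / (8) = -1.1143
Change: (-0.7571, -0.6143, 0.3857) → max |·| = 0.7571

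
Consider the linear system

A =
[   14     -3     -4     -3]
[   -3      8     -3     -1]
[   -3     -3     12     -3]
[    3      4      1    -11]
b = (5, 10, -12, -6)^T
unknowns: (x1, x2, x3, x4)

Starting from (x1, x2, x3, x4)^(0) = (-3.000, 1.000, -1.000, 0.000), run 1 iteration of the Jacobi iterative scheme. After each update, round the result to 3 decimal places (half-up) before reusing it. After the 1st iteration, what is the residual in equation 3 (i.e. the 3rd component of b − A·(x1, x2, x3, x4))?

Iteration 1:
  x1 = (5 - (-3)·1.000 - (-4)·-1.000 - (-3)·0.000) / (14) = 0.286
  x2 = (10 - (-3)·-3.000 - (-3)·-1.000 - (-1)·0.000) / (8) = -0.250
  x3 = (-12 - (-3)·-3.000 - (-3)·1.000 - (-3)·0.000) / (12) = -1.500
  x4 = (-6 - (3)·-3.000 - (4)·1.000 - (1)·-1.000) / (-11) = 0.000
Residual b − A·x = (-5.754, 8.358, 6.108, -4.358)

6.108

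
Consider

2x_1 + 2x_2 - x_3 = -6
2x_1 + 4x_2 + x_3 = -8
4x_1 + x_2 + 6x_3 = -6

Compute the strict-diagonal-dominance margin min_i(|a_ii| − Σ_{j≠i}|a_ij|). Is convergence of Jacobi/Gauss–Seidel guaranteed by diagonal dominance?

row 1: |2| − (2+1) = -1
row 2: |4| − (2+1) = 1
row 3: |6| − (4+1) = 1
minimum over rows = -1 → not strictly diagonally dominant

-1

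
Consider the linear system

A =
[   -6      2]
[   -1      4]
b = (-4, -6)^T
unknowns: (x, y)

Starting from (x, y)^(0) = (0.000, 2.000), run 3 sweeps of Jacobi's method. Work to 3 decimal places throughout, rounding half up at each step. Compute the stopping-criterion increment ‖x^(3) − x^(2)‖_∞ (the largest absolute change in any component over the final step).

0.291

Iteration 1:
  x = (-4 - (2)·2.000) / (-6) = 1.333
  y = (-6 - (-1)·0.000) / (4) = -1.500
Iteration 2:
  x = (-4 - (2)·-1.500) / (-6) = 0.167
  y = (-6 - (-1)·1.333) / (4) = -1.167
Iteration 3:
  x = (-4 - (2)·-1.167) / (-6) = 0.278
  y = (-6 - (-1)·0.167) / (4) = -1.458
Change: (0.111, -0.291) → max |·| = 0.291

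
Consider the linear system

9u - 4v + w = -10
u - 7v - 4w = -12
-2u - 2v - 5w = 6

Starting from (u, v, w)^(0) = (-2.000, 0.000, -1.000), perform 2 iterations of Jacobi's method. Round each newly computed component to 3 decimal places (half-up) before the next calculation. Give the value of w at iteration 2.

-1.600

Iteration 1:
  u = (-10 - (-4)·0.000 - (1)·-1.000) / (9) = -1.000
  v = (-12 - (1)·-2.000 - (-4)·-1.000) / (-7) = 2.000
  w = (6 - (-2)·-2.000 - (-2)·0.000) / (-5) = -0.400
Iteration 2:
  u = (-10 - (-4)·2.000 - (1)·-0.400) / (9) = -0.178
  v = (-12 - (1)·-1.000 - (-4)·-0.400) / (-7) = 1.800
  w = (6 - (-2)·-1.000 - (-2)·2.000) / (-5) = -1.600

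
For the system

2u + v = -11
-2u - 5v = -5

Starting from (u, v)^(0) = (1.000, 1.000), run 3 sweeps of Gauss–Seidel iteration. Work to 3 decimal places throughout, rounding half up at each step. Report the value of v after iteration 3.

3.976

Iteration 1:
  u = (-11 - (1)·1.000) / (2) = -6.000
  v = (-5 - (-2)·-6.000) / (-5) = 3.400
Iteration 2:
  u = (-11 - (1)·3.400) / (2) = -7.200
  v = (-5 - (-2)·-7.200) / (-5) = 3.880
Iteration 3:
  u = (-11 - (1)·3.880) / (2) = -7.440
  v = (-5 - (-2)·-7.440) / (-5) = 3.976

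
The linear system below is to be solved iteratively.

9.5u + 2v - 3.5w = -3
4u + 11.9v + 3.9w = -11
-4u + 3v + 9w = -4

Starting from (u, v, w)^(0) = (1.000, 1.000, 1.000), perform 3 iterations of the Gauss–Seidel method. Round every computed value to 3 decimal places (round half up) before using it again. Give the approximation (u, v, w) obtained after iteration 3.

Iteration 1:
  u = (-3 - (2)·1.000 - (-3.5)·1.000) / (9.5) = -0.158
  v = (-11 - (4)·-0.158 - (3.9)·1.000) / (11.9) = -1.199
  w = (-4 - (-4)·-0.158 - (3)·-1.199) / (9) = -0.115
Iteration 2:
  u = (-3 - (2)·-1.199 - (-3.5)·-0.115) / (9.5) = -0.106
  v = (-11 - (4)·-0.106 - (3.9)·-0.115) / (11.9) = -0.851
  w = (-4 - (-4)·-0.106 - (3)·-0.851) / (9) = -0.208
Iteration 3:
  u = (-3 - (2)·-0.851 - (-3.5)·-0.208) / (9.5) = -0.213
  v = (-11 - (4)·-0.213 - (3.9)·-0.208) / (11.9) = -0.785
  w = (-4 - (-4)·-0.213 - (3)·-0.785) / (9) = -0.277

(-0.213, -0.785, -0.277)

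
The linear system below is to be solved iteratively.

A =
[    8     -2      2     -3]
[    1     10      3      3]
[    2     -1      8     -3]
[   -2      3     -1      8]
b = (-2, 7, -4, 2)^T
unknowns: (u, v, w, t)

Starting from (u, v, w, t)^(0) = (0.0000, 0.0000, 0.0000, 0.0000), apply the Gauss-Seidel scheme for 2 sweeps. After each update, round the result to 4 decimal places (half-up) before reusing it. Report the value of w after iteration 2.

-0.4347

Iteration 1:
  u = (-2 - (-2)·0.0000 - (2)·0.0000 - (-3)·0.0000) / (8) = -0.2500
  v = (7 - (1)·-0.2500 - (3)·0.0000 - (3)·0.0000) / (10) = 0.7250
  w = (-4 - (2)·-0.2500 - (-1)·0.7250 - (-3)·0.0000) / (8) = -0.3469
  t = (2 - (-2)·-0.2500 - (3)·0.7250 - (-1)·-0.3469) / (8) = -0.1277
Iteration 2:
  u = (-2 - (-2)·0.7250 - (2)·-0.3469 - (-3)·-0.1277) / (8) = -0.0299
  v = (7 - (1)·-0.0299 - (3)·-0.3469 - (3)·-0.1277) / (10) = 0.8454
  w = (-4 - (2)·-0.0299 - (-1)·0.8454 - (-3)·-0.1277) / (8) = -0.4347
  t = (2 - (-2)·-0.0299 - (3)·0.8454 - (-1)·-0.4347) / (8) = -0.1288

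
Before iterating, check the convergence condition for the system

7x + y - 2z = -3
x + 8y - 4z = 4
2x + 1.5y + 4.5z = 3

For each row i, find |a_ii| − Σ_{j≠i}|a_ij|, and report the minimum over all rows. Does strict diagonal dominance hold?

1

row 1: |7| − (1+2) = 4
row 2: |8| − (1+4) = 3
row 3: |4.5| − (2+1.5) = 1
minimum over rows = 1 → strictly diagonally dominant (convergence guaranteed)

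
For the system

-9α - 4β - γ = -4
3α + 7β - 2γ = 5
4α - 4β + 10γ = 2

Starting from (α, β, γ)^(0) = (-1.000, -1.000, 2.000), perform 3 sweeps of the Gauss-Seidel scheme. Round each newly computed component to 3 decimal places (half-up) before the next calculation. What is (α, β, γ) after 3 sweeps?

(0.017, 0.863, 0.538)

Iteration 1:
  α = (-4 - (-4)·-1.000 - (-1)·2.000) / (-9) = 0.667
  β = (5 - (3)·0.667 - (-2)·2.000) / (7) = 1.000
  γ = (2 - (4)·0.667 - (-4)·1.000) / (10) = 0.333
Iteration 2:
  α = (-4 - (-4)·1.000 - (-1)·0.333) / (-9) = -0.037
  β = (5 - (3)·-0.037 - (-2)·0.333) / (7) = 0.825
  γ = (2 - (4)·-0.037 - (-4)·0.825) / (10) = 0.545
Iteration 3:
  α = (-4 - (-4)·0.825 - (-1)·0.545) / (-9) = 0.017
  β = (5 - (3)·0.017 - (-2)·0.545) / (7) = 0.863
  γ = (2 - (4)·0.017 - (-4)·0.863) / (10) = 0.538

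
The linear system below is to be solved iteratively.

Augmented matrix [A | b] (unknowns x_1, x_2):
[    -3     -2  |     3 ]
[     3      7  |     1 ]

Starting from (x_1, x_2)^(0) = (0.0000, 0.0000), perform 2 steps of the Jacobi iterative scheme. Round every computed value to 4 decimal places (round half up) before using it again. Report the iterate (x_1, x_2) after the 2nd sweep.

Iteration 1:
  x_1 = (3 - (-2)·0.0000) / (-3) = -1.0000
  x_2 = (1 - (3)·0.0000) / (7) = 0.1429
Iteration 2:
  x_1 = (3 - (-2)·0.1429) / (-3) = -1.0953
  x_2 = (1 - (3)·-1.0000) / (7) = 0.5714

(-1.0953, 0.5714)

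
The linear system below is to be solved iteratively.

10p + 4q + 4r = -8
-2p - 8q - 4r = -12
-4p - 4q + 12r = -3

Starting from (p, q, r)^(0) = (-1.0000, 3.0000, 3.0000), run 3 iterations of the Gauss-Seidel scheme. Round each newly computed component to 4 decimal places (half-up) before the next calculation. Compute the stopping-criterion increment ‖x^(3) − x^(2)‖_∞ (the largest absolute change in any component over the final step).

Iteration 1:
  p = (-8 - (4)·3.0000 - (4)·3.0000) / (10) = -3.2000
  q = (-12 - (-2)·-3.2000 - (-4)·3.0000) / (-8) = 0.8000
  r = (-3 - (-4)·-3.2000 - (-4)·0.8000) / (12) = -1.0500
Iteration 2:
  p = (-8 - (4)·0.8000 - (4)·-1.0500) / (10) = -0.7000
  q = (-12 - (-2)·-0.7000 - (-4)·-1.0500) / (-8) = 2.2000
  r = (-3 - (-4)·-0.7000 - (-4)·2.2000) / (12) = 0.2500
Iteration 3:
  p = (-8 - (4)·2.2000 - (4)·0.2500) / (10) = -1.7800
  q = (-12 - (-2)·-1.7800 - (-4)·0.2500) / (-8) = 1.8200
  r = (-3 - (-4)·-1.7800 - (-4)·1.8200) / (12) = -0.2367
Change: (-1.0800, -0.3800, -0.4867) → max |·| = 1.0800

1.0800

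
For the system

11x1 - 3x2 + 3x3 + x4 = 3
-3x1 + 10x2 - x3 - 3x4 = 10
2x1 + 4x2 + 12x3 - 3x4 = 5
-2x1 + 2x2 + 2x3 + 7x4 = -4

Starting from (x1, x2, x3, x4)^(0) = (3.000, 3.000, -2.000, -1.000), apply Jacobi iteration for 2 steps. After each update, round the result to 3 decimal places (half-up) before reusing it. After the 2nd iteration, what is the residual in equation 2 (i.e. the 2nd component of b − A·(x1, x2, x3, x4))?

Iteration 1:
  x1 = (3 - (-3)·3.000 - (3)·-2.000 - (1)·-1.000) / (11) = 1.727
  x2 = (10 - (-3)·3.000 - (-1)·-2.000 - (-3)·-1.000) / (10) = 1.400
  x3 = (5 - (2)·3.000 - (4)·3.000 - (-3)·-1.000) / (12) = -1.333
  x4 = (-4 - (-2)·3.000 - (2)·3.000 - (2)·-2.000) / (7) = 0.000
Iteration 2:
  x1 = (3 - (-3)·1.400 - (3)·-1.333 - (1)·0.000) / (11) = 1.018
  x2 = (10 - (-3)·1.727 - (-1)·-1.333 - (-3)·0.000) / (10) = 1.385
  x3 = (5 - (2)·1.727 - (4)·1.400 - (-3)·0.000) / (12) = -0.338
  x4 = (-4 - (-2)·1.727 - (2)·1.400 - (2)·-1.333) / (7) = -0.097
Residual b − A·x = (-2.932, -1.425, 1.189, -3.379)

-1.425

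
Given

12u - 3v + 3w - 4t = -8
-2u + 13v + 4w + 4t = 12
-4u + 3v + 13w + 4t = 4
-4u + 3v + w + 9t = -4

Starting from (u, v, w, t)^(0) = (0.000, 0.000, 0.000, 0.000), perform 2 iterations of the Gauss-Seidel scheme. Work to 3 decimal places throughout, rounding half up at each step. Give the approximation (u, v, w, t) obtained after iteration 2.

(-0.775, 1.140, 0.115, -1.182)

Iteration 1:
  u = (-8 - (-3)·0.000 - (3)·0.000 - (-4)·0.000) / (12) = -0.667
  v = (12 - (-2)·-0.667 - (4)·0.000 - (4)·0.000) / (13) = 0.820
  w = (4 - (-4)·-0.667 - (3)·0.820 - (4)·0.000) / (13) = -0.087
  t = (-4 - (-4)·-0.667 - (3)·0.820 - (1)·-0.087) / (9) = -1.005
Iteration 2:
  u = (-8 - (-3)·0.820 - (3)·-0.087 - (-4)·-1.005) / (12) = -0.775
  v = (12 - (-2)·-0.775 - (4)·-0.087 - (4)·-1.005) / (13) = 1.140
  w = (4 - (-4)·-0.775 - (3)·1.140 - (4)·-1.005) / (13) = 0.115
  t = (-4 - (-4)·-0.775 - (3)·1.140 - (1)·0.115) / (9) = -1.182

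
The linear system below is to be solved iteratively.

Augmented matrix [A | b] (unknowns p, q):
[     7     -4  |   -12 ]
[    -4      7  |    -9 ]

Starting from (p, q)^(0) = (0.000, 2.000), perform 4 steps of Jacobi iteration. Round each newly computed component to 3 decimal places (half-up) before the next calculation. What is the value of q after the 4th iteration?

Iteration 1:
  p = (-12 - (-4)·2.000) / (7) = -0.571
  q = (-9 - (-4)·0.000) / (7) = -1.286
Iteration 2:
  p = (-12 - (-4)·-1.286) / (7) = -2.449
  q = (-9 - (-4)·-0.571) / (7) = -1.612
Iteration 3:
  p = (-12 - (-4)·-1.612) / (7) = -2.635
  q = (-9 - (-4)·-2.449) / (7) = -2.685
Iteration 4:
  p = (-12 - (-4)·-2.685) / (7) = -3.249
  q = (-9 - (-4)·-2.635) / (7) = -2.791

-2.791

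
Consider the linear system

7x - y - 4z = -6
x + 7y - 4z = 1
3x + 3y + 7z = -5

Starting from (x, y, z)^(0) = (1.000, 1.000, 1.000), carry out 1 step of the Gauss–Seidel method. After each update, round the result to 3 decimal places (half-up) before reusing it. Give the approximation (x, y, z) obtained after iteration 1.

(-0.143, 0.735, -0.968)

Iteration 1:
  x = (-6 - (-1)·1.000 - (-4)·1.000) / (7) = -0.143
  y = (1 - (1)·-0.143 - (-4)·1.000) / (7) = 0.735
  z = (-5 - (3)·-0.143 - (3)·0.735) / (7) = -0.968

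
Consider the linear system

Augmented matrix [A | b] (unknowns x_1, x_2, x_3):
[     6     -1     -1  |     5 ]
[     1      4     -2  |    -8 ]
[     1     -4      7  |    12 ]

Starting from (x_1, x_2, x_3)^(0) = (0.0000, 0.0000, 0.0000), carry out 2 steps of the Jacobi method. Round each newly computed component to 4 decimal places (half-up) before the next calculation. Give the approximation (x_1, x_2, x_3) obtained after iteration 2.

(0.7857, -1.3512, 0.4524)

Iteration 1:
  x_1 = (5 - (-1)·0.0000 - (-1)·0.0000) / (6) = 0.8333
  x_2 = (-8 - (1)·0.0000 - (-2)·0.0000) / (4) = -2.0000
  x_3 = (12 - (1)·0.0000 - (-4)·0.0000) / (7) = 1.7143
Iteration 2:
  x_1 = (5 - (-1)·-2.0000 - (-1)·1.7143) / (6) = 0.7857
  x_2 = (-8 - (1)·0.8333 - (-2)·1.7143) / (4) = -1.3512
  x_3 = (12 - (1)·0.8333 - (-4)·-2.0000) / (7) = 0.4524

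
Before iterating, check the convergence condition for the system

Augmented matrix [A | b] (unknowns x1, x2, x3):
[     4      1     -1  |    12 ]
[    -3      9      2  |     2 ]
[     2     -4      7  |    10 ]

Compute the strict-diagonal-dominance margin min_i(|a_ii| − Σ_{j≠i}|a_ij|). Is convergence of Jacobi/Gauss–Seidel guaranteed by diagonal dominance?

row 1: |4| − (1+1) = 2
row 2: |9| − (3+2) = 4
row 3: |7| − (2+4) = 1
minimum over rows = 1 → strictly diagonally dominant (convergence guaranteed)

1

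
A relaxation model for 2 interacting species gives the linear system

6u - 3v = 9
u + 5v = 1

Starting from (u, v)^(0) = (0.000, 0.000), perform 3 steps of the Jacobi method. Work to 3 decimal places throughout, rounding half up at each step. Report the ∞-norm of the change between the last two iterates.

0.150

Iteration 1:
  u = (9 - (-3)·0.000) / (6) = 1.500
  v = (1 - (1)·0.000) / (5) = 0.200
Iteration 2:
  u = (9 - (-3)·0.200) / (6) = 1.600
  v = (1 - (1)·1.500) / (5) = -0.100
Iteration 3:
  u = (9 - (-3)·-0.100) / (6) = 1.450
  v = (1 - (1)·1.600) / (5) = -0.120
Change: (-0.150, -0.020) → max |·| = 0.150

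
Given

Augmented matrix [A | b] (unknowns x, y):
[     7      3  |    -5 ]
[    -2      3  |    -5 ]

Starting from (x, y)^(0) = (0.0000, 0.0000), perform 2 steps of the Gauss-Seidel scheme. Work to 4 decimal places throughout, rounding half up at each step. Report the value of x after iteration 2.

0.2041

Iteration 1:
  x = (-5 - (3)·0.0000) / (7) = -0.7143
  y = (-5 - (-2)·-0.7143) / (3) = -2.1429
Iteration 2:
  x = (-5 - (3)·-2.1429) / (7) = 0.2041
  y = (-5 - (-2)·0.2041) / (3) = -1.5306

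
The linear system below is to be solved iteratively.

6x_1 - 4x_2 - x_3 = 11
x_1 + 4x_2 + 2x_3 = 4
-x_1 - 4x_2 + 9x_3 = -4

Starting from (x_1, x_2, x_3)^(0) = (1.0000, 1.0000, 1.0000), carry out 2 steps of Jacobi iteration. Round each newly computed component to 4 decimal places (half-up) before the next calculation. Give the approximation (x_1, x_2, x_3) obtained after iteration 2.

(2.0185, 0.2778, -0.0370)

Iteration 1:
  x_1 = (11 - (-4)·1.0000 - (-1)·1.0000) / (6) = 2.6667
  x_2 = (4 - (1)·1.0000 - (2)·1.0000) / (4) = 0.2500
  x_3 = (-4 - (-1)·1.0000 - (-4)·1.0000) / (9) = 0.1111
Iteration 2:
  x_1 = (11 - (-4)·0.2500 - (-1)·0.1111) / (6) = 2.0185
  x_2 = (4 - (1)·2.6667 - (2)·0.1111) / (4) = 0.2778
  x_3 = (-4 - (-1)·2.6667 - (-4)·0.2500) / (9) = -0.0370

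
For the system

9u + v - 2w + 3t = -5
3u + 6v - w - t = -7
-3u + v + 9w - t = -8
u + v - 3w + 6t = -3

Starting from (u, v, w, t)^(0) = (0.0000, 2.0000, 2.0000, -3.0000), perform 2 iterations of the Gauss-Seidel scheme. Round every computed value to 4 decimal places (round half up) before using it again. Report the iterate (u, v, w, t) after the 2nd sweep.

(-0.3045, -1.2737, -0.9312, -0.7026)

Iteration 1:
  u = (-5 - (1)·2.0000 - (-2)·2.0000 - (3)·-3.0000) / (9) = 0.6667
  v = (-7 - (3)·0.6667 - (-1)·2.0000 - (-1)·-3.0000) / (6) = -1.6667
  w = (-8 - (-3)·0.6667 - (1)·-1.6667 - (-1)·-3.0000) / (9) = -0.8148
  t = (-3 - (1)·0.6667 - (1)·-1.6667 - (-3)·-0.8148) / (6) = -0.7407
Iteration 2:
  u = (-5 - (1)·-1.6667 - (-2)·-0.8148 - (3)·-0.7407) / (9) = -0.3045
  v = (-7 - (3)·-0.3045 - (-1)·-0.8148 - (-1)·-0.7407) / (6) = -1.2737
  w = (-8 - (-3)·-0.3045 - (1)·-1.2737 - (-1)·-0.7407) / (9) = -0.9312
  t = (-3 - (1)·-0.3045 - (1)·-1.2737 - (-3)·-0.9312) / (6) = -0.7026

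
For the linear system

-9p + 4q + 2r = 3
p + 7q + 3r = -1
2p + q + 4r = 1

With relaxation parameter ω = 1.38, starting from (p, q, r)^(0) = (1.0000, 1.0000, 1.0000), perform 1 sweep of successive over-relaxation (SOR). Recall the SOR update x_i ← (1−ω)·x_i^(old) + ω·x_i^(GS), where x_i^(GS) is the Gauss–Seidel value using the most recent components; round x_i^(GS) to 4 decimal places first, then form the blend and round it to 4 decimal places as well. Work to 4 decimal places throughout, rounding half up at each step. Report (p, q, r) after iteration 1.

Iteration 1:
  p: GS value = (3 - (4)·1.0000 - (2)·1.0000) / (-9) = 0.3333;  p ← (1−ω)·1.0000 + ω·0.3333 = 0.0800
  q: GS value = (-1 - (1)·0.0800 - (3)·1.0000) / (7) = -0.5829;  q ← (1−ω)·1.0000 + ω·-0.5829 = -1.1844
  r: GS value = (1 - (2)·0.0800 - (1)·-1.1844) / (4) = 0.5061;  r ← (1−ω)·1.0000 + ω·0.5061 = 0.3184

(0.0800, -1.1844, 0.3184)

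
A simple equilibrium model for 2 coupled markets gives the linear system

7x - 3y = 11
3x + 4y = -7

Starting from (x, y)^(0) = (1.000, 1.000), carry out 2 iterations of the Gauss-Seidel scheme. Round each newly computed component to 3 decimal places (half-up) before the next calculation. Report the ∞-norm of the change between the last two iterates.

1.821

Iteration 1:
  x = (11 - (-3)·1.000) / (7) = 2.000
  y = (-7 - (3)·2.000) / (4) = -3.250
Iteration 2:
  x = (11 - (-3)·-3.250) / (7) = 0.179
  y = (-7 - (3)·0.179) / (4) = -1.884
Change: (-1.821, 1.366) → max |·| = 1.821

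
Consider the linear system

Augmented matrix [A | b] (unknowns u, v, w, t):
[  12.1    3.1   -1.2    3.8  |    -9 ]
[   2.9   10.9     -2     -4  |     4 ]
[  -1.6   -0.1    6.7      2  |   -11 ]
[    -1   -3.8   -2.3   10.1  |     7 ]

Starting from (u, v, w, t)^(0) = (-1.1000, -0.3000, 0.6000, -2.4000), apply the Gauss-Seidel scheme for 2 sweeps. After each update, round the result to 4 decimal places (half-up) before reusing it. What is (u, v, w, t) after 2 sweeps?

(-0.8251, 0.5455, -1.9312, 0.3768)

Iteration 1:
  u = (-9 - (3.1)·-0.3000 - (-1.2)·0.6000 - (3.8)·-2.4000) / (12.1) = 0.1463
  v = (4 - (2.9)·0.1463 - (-2)·0.6000 - (-4)·-2.4000) / (10.9) = -0.4426
  w = (-11 - (-1.6)·0.1463 - (-0.1)·-0.4426 - (2)·-2.4000) / (6.7) = -0.8970
  t = (7 - (-1)·0.1463 - (-3.8)·-0.4426 - (-2.3)·-0.8970) / (10.1) = 0.3368
Iteration 2:
  u = (-9 - (3.1)·-0.4426 - (-1.2)·-0.8970 - (3.8)·0.3368) / (12.1) = -0.8251
  v = (4 - (2.9)·-0.8251 - (-2)·-0.8970 - (-4)·0.3368) / (10.9) = 0.5455
  w = (-11 - (-1.6)·-0.8251 - (-0.1)·0.5455 - (2)·0.3368) / (6.7) = -1.9312
  t = (7 - (-1)·-0.8251 - (-3.8)·0.5455 - (-2.3)·-1.9312) / (10.1) = 0.3768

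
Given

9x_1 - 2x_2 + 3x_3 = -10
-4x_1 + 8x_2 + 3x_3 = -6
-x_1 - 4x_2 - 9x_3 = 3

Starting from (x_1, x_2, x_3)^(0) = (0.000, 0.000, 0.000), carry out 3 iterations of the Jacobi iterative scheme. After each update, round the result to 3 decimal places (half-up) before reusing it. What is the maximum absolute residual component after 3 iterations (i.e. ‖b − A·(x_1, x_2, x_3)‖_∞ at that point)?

Iteration 1:
  x_1 = (-10 - (-2)·0.000 - (3)·0.000) / (9) = -1.111
  x_2 = (-6 - (-4)·0.000 - (3)·0.000) / (8) = -0.750
  x_3 = (3 - (-1)·0.000 - (-4)·0.000) / (-9) = -0.333
Iteration 2:
  x_1 = (-10 - (-2)·-0.750 - (3)·-0.333) / (9) = -1.167
  x_2 = (-6 - (-4)·-1.111 - (3)·-0.333) / (8) = -1.181
  x_3 = (3 - (-1)·-1.111 - (-4)·-0.750) / (-9) = 0.123
Iteration 3:
  x_1 = (-10 - (-2)·-1.181 - (3)·0.123) / (9) = -1.415
  x_2 = (-6 - (-4)·-1.167 - (3)·0.123) / (8) = -1.380
  x_3 = (3 - (-1)·-1.167 - (-4)·-1.181) / (-9) = 0.321
Residual b − A·x = (-0.988, -1.583, -1.046); ∞-norm = 1.583

1.583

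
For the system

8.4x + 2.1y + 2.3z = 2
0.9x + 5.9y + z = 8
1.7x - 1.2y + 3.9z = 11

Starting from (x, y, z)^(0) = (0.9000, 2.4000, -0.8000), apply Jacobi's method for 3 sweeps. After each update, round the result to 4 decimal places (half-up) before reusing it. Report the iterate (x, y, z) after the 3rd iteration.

Iteration 1:
  x = (2 - (2.1)·2.4000 - (2.3)·-0.8000) / (8.4) = -0.1429
  y = (8 - (0.9)·0.9000 - (1)·-0.8000) / (5.9) = 1.3542
  z = (11 - (1.7)·0.9000 - (-1.2)·2.4000) / (3.9) = 3.1667
Iteration 2:
  x = (2 - (2.1)·1.3542 - (2.3)·3.1667) / (8.4) = -0.9675
  y = (8 - (0.9)·-0.1429 - (1)·3.1667) / (5.9) = 0.8410
  z = (11 - (1.7)·-0.1429 - (-1.2)·1.3542) / (3.9) = 3.2995
Iteration 3:
  x = (2 - (2.1)·0.8410 - (2.3)·3.2995) / (8.4) = -0.8756
  y = (8 - (0.9)·-0.9675 - (1)·3.2995) / (5.9) = 0.9443
  z = (11 - (1.7)·-0.9675 - (-1.2)·0.8410) / (3.9) = 3.5010

(-0.8756, 0.9443, 3.5010)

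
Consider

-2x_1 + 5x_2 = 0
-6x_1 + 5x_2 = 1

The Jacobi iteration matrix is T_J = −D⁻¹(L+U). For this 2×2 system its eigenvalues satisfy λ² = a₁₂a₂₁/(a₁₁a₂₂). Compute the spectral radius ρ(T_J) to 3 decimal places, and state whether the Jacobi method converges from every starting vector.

a₁₂a₂₁/(a₁₁a₂₂) = (5)·(-6) / ((-2)·(5)) = 3.000000
ρ = √|3.000000| = √3.000000 = 1.732
ρ > 1, so Jacobi diverges

1.732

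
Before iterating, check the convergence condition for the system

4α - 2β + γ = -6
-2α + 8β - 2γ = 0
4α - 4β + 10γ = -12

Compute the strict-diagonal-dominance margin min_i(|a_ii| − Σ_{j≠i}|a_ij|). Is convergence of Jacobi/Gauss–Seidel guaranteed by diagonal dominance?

row 1: |4| − (2+1) = 1
row 2: |8| − (2+2) = 4
row 3: |10| − (4+4) = 2
minimum over rows = 1 → strictly diagonally dominant (convergence guaranteed)

1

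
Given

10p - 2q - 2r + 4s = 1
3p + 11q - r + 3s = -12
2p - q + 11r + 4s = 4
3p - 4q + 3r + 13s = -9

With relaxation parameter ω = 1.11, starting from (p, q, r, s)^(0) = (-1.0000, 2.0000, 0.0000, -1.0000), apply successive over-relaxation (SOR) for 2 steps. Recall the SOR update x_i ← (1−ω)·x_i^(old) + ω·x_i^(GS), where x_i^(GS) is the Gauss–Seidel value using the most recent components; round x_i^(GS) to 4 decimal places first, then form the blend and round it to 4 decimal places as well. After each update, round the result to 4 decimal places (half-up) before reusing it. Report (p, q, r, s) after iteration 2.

Iteration 1:
  p: GS value = (1 - (-2)·2.0000 - (-2)·0.0000 - (4)·-1.0000) / (10) = 0.9000;  p ← (1−ω)·-1.0000 + ω·0.9000 = 1.1090
  q: GS value = (-12 - (3)·1.1090 - (-1)·0.0000 - (3)·-1.0000) / (11) = -1.1206;  q ← (1−ω)·2.0000 + ω·-1.1206 = -1.4639
  r: GS value = (4 - (2)·1.1090 - (-1)·-1.4639 - (4)·-1.0000) / (11) = 0.3926;  r ← (1−ω)·0.0000 + ω·0.3926 = 0.4358
  s: GS value = (-9 - (3)·1.1090 - (-4)·-1.4639 - (3)·0.4358) / (13) = -1.4992;  s ← (1−ω)·-1.0000 + ω·-1.4992 = -1.5541
Iteration 2:
  p: GS value = (1 - (-2)·-1.4639 - (-2)·0.4358 - (4)·-1.5541) / (10) = 0.5160;  p ← (1−ω)·1.1090 + ω·0.5160 = 0.4508
  q: GS value = (-12 - (3)·0.4508 - (-1)·0.4358 - (3)·-1.5541) / (11) = -0.7504;  q ← (1−ω)·-1.4639 + ω·-0.7504 = -0.6719
  r: GS value = (4 - (2)·0.4508 - (-1)·-0.6719 - (4)·-1.5541) / (11) = 0.7857;  r ← (1−ω)·0.4358 + ω·0.7857 = 0.8242
  s: GS value = (-9 - (3)·0.4508 - (-4)·-0.6719 - (3)·0.8242) / (13) = -1.1933;  s ← (1−ω)·-1.5541 + ω·-1.1933 = -1.1536

(0.4508, -0.6719, 0.8242, -1.1536)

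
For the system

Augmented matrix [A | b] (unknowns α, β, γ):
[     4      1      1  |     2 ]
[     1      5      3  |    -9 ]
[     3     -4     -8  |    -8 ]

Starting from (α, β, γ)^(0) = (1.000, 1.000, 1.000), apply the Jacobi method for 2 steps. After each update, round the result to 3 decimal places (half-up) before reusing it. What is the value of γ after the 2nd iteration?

2.300

Iteration 1:
  α = (2 - (1)·1.000 - (1)·1.000) / (4) = 0.000
  β = (-9 - (1)·1.000 - (3)·1.000) / (5) = -2.600
  γ = (-8 - (3)·1.000 - (-4)·1.000) / (-8) = 0.875
Iteration 2:
  α = (2 - (1)·-2.600 - (1)·0.875) / (4) = 0.931
  β = (-9 - (1)·0.000 - (3)·0.875) / (5) = -2.325
  γ = (-8 - (3)·0.000 - (-4)·-2.600) / (-8) = 2.300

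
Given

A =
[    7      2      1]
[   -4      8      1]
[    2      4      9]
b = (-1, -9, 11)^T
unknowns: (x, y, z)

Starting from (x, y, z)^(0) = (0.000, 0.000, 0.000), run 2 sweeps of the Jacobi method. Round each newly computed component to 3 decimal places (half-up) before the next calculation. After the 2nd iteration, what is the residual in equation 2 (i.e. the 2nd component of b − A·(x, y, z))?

Iteration 1:
  x = (-1 - (2)·0.000 - (1)·0.000) / (7) = -0.143
  y = (-9 - (-4)·0.000 - (1)·0.000) / (8) = -1.125
  z = (11 - (2)·0.000 - (4)·0.000) / (9) = 1.222
Iteration 2:
  x = (-1 - (2)·-1.125 - (1)·1.222) / (7) = 0.004
  y = (-9 - (-4)·-0.143 - (1)·1.222) / (8) = -1.349
  z = (11 - (2)·-0.143 - (4)·-1.125) / (9) = 1.754
Residual b − A·x = (-0.084, 0.054, 0.602)

0.054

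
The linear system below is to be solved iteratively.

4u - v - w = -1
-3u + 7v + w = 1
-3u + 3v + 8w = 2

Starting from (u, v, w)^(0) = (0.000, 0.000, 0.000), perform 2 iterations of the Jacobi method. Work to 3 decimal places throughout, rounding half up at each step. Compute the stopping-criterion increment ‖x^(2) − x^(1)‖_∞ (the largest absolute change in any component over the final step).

Iteration 1:
  u = (-1 - (-1)·0.000 - (-1)·0.000) / (4) = -0.250
  v = (1 - (-3)·0.000 - (1)·0.000) / (7) = 0.143
  w = (2 - (-3)·0.000 - (3)·0.000) / (8) = 0.250
Iteration 2:
  u = (-1 - (-1)·0.143 - (-1)·0.250) / (4) = -0.152
  v = (1 - (-3)·-0.250 - (1)·0.250) / (7) = 0.000
  w = (2 - (-3)·-0.250 - (3)·0.143) / (8) = 0.103
Change: (0.098, -0.143, -0.147) → max |·| = 0.147

0.147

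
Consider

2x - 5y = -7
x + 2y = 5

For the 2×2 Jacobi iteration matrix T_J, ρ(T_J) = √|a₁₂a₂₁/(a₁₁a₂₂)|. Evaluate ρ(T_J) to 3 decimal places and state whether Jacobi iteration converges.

a₁₂a₂₁/(a₁₁a₂₂) = (-5)·(1) / ((2)·(2)) = -1.250000
ρ = √|-1.250000| = √1.250000 = 1.118
ρ > 1, so Jacobi diverges

1.118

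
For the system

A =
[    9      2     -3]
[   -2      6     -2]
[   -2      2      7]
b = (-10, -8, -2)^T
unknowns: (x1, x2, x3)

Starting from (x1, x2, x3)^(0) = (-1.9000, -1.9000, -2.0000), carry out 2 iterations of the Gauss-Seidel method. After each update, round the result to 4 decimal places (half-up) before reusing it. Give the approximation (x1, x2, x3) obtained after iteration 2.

Iteration 1:
  x1 = (-10 - (2)·-1.9000 - (-3)·-2.0000) / (9) = -1.3556
  x2 = (-8 - (-2)·-1.3556 - (-2)·-2.0000) / (6) = -2.4519
  x3 = (-2 - (-2)·-1.3556 - (2)·-2.4519) / (7) = 0.0275
Iteration 2:
  x1 = (-10 - (2)·-2.4519 - (-3)·0.0275) / (9) = -0.5571
  x2 = (-8 - (-2)·-0.5571 - (-2)·0.0275) / (6) = -1.5099
  x3 = (-2 - (-2)·-0.5571 - (2)·-1.5099) / (7) = -0.0135

(-0.5571, -1.5099, -0.0135)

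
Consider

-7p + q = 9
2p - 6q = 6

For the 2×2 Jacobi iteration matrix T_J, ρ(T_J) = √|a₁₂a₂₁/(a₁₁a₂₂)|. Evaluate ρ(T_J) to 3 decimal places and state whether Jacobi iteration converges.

a₁₂a₂₁/(a₁₁a₂₂) = (1)·(2) / ((-7)·(-6)) = 0.047619
ρ = √|0.047619| = √0.047619 = 0.218
ρ < 1, so Jacobi converges

0.218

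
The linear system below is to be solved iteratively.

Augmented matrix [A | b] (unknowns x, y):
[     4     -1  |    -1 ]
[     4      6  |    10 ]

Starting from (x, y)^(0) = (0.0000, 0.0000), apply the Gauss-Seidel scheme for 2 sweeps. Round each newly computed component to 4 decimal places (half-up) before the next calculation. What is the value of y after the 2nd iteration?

Iteration 1:
  x = (-1 - (-1)·0.0000) / (4) = -0.2500
  y = (10 - (4)·-0.2500) / (6) = 1.8333
Iteration 2:
  x = (-1 - (-1)·1.8333) / (4) = 0.2083
  y = (10 - (4)·0.2083) / (6) = 1.5278

1.5278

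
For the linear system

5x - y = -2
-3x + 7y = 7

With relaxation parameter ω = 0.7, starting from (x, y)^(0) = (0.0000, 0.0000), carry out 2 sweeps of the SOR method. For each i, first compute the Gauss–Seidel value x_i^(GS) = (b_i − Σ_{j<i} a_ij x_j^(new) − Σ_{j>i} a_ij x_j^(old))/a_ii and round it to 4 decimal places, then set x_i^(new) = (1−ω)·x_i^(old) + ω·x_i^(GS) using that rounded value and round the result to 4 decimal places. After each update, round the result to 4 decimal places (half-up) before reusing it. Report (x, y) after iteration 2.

Iteration 1:
  x: GS value = (-2 - (-1)·0.0000) / (5) = -0.4000;  x ← (1−ω)·0.0000 + ω·-0.4000 = -0.2800
  y: GS value = (7 - (-3)·-0.2800) / (7) = 0.8800;  y ← (1−ω)·0.0000 + ω·0.8800 = 0.6160
Iteration 2:
  x: GS value = (-2 - (-1)·0.6160) / (5) = -0.2768;  x ← (1−ω)·-0.2800 + ω·-0.2768 = -0.2778
  y: GS value = (7 - (-3)·-0.2778) / (7) = 0.8809;  y ← (1−ω)·0.6160 + ω·0.8809 = 0.8014

(-0.2778, 0.8014)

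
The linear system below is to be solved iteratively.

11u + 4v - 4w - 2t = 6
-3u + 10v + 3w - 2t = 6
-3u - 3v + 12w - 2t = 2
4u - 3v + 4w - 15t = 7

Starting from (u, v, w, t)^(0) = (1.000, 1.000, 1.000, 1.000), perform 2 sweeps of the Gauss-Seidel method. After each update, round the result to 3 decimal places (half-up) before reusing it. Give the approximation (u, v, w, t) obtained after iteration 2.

(0.495, 0.494, 0.375, -0.333)

Iteration 1:
  u = (6 - (4)·1.000 - (-4)·1.000 - (-2)·1.000) / (11) = 0.727
  v = (6 - (-3)·0.727 - (3)·1.000 - (-2)·1.000) / (10) = 0.718
  w = (2 - (-3)·0.727 - (-3)·0.718 - (-2)·1.000) / (12) = 0.695
  t = (7 - (4)·0.727 - (-3)·0.718 - (4)·0.695) / (-15) = -0.231
Iteration 2:
  u = (6 - (4)·0.718 - (-4)·0.695 - (-2)·-0.231) / (11) = 0.495
  v = (6 - (-3)·0.495 - (3)·0.695 - (-2)·-0.231) / (10) = 0.494
  w = (2 - (-3)·0.495 - (-3)·0.494 - (-2)·-0.231) / (12) = 0.375
  t = (7 - (4)·0.495 - (-3)·0.494 - (4)·0.375) / (-15) = -0.333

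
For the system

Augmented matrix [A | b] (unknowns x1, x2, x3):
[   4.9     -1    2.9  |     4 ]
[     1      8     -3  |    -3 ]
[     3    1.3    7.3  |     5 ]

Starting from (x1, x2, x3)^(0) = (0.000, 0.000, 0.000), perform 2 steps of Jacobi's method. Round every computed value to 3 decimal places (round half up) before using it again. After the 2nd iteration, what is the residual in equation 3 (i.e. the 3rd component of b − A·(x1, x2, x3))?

1.247

Iteration 1:
  x1 = (4 - (-1)·0.000 - (2.9)·0.000) / (4.9) = 0.816
  x2 = (-3 - (1)·0.000 - (-3)·0.000) / (8) = -0.375
  x3 = (5 - (3)·0.000 - (1.3)·0.000) / (7.3) = 0.685
Iteration 2:
  x1 = (4 - (-1)·-0.375 - (2.9)·0.685) / (4.9) = 0.334
  x2 = (-3 - (1)·0.816 - (-3)·0.685) / (8) = -0.220
  x3 = (5 - (3)·0.816 - (1.3)·-0.375) / (7.3) = 0.416
Residual b − A·x = (0.937, -0.326, 1.247)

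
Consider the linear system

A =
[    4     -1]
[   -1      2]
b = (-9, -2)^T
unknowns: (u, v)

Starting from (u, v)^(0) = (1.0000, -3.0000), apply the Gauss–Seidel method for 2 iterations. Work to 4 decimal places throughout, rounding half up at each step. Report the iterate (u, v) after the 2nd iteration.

Iteration 1:
  u = (-9 - (-1)·-3.0000) / (4) = -3.0000
  v = (-2 - (-1)·-3.0000) / (2) = -2.5000
Iteration 2:
  u = (-9 - (-1)·-2.5000) / (4) = -2.8750
  v = (-2 - (-1)·-2.8750) / (2) = -2.4375

(-2.8750, -2.4375)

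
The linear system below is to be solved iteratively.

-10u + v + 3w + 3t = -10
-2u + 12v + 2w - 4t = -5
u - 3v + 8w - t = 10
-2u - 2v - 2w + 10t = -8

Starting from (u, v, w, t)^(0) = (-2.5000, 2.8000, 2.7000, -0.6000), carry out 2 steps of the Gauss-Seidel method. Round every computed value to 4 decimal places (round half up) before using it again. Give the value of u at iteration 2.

0.9909

Iteration 1:
  u = (-10 - (1)·2.8000 - (3)·2.7000 - (3)·-0.6000) / (-10) = 1.9100
  v = (-5 - (-2)·1.9100 - (2)·2.7000 - (-4)·-0.6000) / (12) = -0.7483
  w = (10 - (1)·1.9100 - (-3)·-0.7483 - (-1)·-0.6000) / (8) = 0.6556
  t = (-8 - (-2)·1.9100 - (-2)·-0.7483 - (-2)·0.6556) / (10) = -0.4365
Iteration 2:
  u = (-10 - (1)·-0.7483 - (3)·0.6556 - (3)·-0.4365) / (-10) = 0.9909
  v = (-5 - (-2)·0.9909 - (2)·0.6556 - (-4)·-0.4365) / (12) = -0.5063
  w = (10 - (1)·0.9909 - (-3)·-0.5063 - (-1)·-0.4365) / (8) = 0.8817
  t = (-8 - (-2)·0.9909 - (-2)·-0.5063 - (-2)·0.8817) / (10) = -0.5267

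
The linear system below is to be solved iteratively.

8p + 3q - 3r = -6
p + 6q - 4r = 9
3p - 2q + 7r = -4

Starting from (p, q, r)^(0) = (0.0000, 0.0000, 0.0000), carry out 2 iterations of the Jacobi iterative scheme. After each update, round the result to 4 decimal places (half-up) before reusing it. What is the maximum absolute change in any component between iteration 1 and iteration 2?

0.7768

Iteration 1:
  p = (-6 - (3)·0.0000 - (-3)·0.0000) / (8) = -0.7500
  q = (9 - (1)·0.0000 - (-4)·0.0000) / (6) = 1.5000
  r = (-4 - (3)·0.0000 - (-2)·0.0000) / (7) = -0.5714
Iteration 2:
  p = (-6 - (3)·1.5000 - (-3)·-0.5714) / (8) = -1.5268
  q = (9 - (1)·-0.7500 - (-4)·-0.5714) / (6) = 1.2441
  r = (-4 - (3)·-0.7500 - (-2)·1.5000) / (7) = 0.1786
Change: (-0.7768, -0.2559, 0.7500) → max |·| = 0.7768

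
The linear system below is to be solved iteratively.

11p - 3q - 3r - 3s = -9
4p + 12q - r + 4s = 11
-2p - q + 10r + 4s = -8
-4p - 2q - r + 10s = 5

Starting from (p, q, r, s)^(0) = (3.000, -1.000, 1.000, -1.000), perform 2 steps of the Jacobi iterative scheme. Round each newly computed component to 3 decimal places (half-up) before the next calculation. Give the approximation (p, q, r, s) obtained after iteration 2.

(-0.264, 0.755, -1.625, 0.140)

Iteration 1:
  p = (-9 - (-3)·-1.000 - (-3)·1.000 - (-3)·-1.000) / (11) = -1.091
  q = (11 - (4)·3.000 - (-1)·1.000 - (4)·-1.000) / (12) = 0.333
  r = (-8 - (-2)·3.000 - (-1)·-1.000 - (4)·-1.000) / (10) = 0.100
  s = (5 - (-4)·3.000 - (-2)·-1.000 - (-1)·1.000) / (10) = 1.600
Iteration 2:
  p = (-9 - (-3)·0.333 - (-3)·0.100 - (-3)·1.600) / (11) = -0.264
  q = (11 - (4)·-1.091 - (-1)·0.100 - (4)·1.600) / (12) = 0.755
  r = (-8 - (-2)·-1.091 - (-1)·0.333 - (4)·1.600) / (10) = -1.625
  s = (5 - (-4)·-1.091 - (-2)·0.333 - (-1)·0.100) / (10) = 0.140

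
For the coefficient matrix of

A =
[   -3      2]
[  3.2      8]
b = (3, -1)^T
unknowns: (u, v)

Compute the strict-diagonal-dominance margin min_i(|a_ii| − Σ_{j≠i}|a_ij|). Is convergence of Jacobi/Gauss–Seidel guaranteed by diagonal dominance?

1

row 1: |-3| − (2) = 1
row 2: |8| − (3.2) = 4.8
minimum over rows = 1 → strictly diagonally dominant (convergence guaranteed)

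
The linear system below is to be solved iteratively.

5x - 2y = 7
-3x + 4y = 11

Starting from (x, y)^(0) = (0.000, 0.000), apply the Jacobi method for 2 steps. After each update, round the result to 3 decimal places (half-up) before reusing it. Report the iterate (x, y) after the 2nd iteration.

Iteration 1:
  x = (7 - (-2)·0.000) / (5) = 1.400
  y = (11 - (-3)·0.000) / (4) = 2.750
Iteration 2:
  x = (7 - (-2)·2.750) / (5) = 2.500
  y = (11 - (-3)·1.400) / (4) = 3.800

(2.500, 3.800)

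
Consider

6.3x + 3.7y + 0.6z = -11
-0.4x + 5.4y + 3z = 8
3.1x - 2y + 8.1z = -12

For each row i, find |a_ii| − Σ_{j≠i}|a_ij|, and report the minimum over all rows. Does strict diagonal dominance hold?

row 1: |6.3| − (3.7+0.6) = 2
row 2: |5.4| − (0.4+3) = 2
row 3: |8.1| − (3.1+2) = 3
minimum over rows = 2 → strictly diagonally dominant (convergence guaranteed)

2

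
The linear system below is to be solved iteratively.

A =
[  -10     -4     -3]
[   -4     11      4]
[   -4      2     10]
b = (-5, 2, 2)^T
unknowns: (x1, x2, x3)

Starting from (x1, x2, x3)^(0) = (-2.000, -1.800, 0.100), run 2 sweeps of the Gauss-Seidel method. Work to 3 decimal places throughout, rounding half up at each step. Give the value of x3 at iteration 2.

0.237

Iteration 1:
  x1 = (-5 - (-4)·-1.800 - (-3)·0.100) / (-10) = 1.190
  x2 = (2 - (-4)·1.190 - (4)·0.100) / (11) = 0.578
  x3 = (2 - (-4)·1.190 - (2)·0.578) / (10) = 0.560
Iteration 2:
  x1 = (-5 - (-4)·0.578 - (-3)·0.560) / (-10) = 0.101
  x2 = (2 - (-4)·0.101 - (4)·0.560) / (11) = 0.015
  x3 = (2 - (-4)·0.101 - (2)·0.015) / (10) = 0.237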